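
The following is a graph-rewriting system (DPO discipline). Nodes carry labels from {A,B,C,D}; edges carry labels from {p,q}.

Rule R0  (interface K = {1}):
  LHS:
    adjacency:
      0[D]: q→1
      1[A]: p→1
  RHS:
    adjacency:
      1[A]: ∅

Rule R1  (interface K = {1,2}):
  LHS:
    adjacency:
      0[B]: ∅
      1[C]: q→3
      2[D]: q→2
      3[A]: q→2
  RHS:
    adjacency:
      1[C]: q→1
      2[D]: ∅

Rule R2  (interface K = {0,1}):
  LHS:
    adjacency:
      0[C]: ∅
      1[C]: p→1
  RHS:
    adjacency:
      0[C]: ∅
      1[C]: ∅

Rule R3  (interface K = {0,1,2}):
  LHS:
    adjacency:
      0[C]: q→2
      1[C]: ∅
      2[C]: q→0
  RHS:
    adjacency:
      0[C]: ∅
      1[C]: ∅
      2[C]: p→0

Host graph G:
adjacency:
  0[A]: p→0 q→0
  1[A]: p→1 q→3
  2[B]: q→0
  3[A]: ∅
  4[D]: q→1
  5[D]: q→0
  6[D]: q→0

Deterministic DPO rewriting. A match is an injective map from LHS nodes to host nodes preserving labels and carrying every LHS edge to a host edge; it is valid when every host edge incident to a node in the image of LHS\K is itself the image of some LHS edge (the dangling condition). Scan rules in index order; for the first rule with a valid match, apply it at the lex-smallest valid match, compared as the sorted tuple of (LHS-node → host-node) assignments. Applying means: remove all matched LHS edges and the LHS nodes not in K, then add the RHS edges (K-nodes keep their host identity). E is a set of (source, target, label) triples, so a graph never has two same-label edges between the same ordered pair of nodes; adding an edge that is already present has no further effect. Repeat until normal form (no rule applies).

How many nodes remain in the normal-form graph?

[0] host  ⇒  7 nodes, 8 edges  {0-p->0 0-q->0 1-p->1 1-q->3 2-q->0 4-q->1 5-q->0 6-q->0}
[1] R0 @ {0↦4, 1↦1}  ⇒  6 nodes, 6 edges  {0-p->0 0-q->0 1-q->3 2-q->0 5-q->0 6-q->0}
[2] R0 @ {0↦5, 1↦0}  ⇒  5 nodes, 4 edges  {0-q->0 1-q->3 2-q->0 6-q->0}
halt: no rule applies after step 2
NF nodes: {0:A, 1:A, 2:B, 3:A, 6:D}

Answer: 5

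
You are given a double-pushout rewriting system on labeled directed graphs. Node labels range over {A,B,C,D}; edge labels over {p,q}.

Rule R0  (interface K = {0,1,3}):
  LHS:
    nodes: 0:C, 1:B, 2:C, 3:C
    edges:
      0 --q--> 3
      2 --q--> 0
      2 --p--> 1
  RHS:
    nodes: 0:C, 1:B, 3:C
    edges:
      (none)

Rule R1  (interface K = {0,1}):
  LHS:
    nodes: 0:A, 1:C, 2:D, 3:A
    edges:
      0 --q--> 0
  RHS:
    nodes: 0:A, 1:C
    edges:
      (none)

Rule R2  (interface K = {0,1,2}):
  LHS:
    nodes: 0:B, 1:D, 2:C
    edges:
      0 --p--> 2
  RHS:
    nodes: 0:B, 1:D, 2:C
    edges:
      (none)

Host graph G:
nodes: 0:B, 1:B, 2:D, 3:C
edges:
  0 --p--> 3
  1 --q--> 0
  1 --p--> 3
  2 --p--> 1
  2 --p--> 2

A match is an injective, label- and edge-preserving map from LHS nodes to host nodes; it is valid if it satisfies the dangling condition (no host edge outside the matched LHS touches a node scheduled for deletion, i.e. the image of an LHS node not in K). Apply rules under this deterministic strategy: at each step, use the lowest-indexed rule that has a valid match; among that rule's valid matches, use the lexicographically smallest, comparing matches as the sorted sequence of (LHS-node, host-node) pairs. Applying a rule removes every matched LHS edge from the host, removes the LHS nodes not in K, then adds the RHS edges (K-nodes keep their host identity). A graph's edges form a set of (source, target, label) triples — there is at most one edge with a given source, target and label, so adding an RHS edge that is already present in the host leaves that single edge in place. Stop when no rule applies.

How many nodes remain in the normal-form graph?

start.  V:4 E:5  edges: 0-p->3 1-q->0 1-p->3 2-p->1 2-p->2
1. fire R2 via {0↦0, 1↦2, 2↦3}  →  V:4 E:4  edges: 1-q->0 1-p->3 2-p->1 2-p->2
2. fire R2 via {0↦1, 1↦2, 2↦3}  →  V:4 E:3  edges: 1-q->0 2-p->1 2-p->2
final graph: no rule applies after step 2
NF nodes: {0:B, 1:B, 2:D, 3:C}

Answer: 4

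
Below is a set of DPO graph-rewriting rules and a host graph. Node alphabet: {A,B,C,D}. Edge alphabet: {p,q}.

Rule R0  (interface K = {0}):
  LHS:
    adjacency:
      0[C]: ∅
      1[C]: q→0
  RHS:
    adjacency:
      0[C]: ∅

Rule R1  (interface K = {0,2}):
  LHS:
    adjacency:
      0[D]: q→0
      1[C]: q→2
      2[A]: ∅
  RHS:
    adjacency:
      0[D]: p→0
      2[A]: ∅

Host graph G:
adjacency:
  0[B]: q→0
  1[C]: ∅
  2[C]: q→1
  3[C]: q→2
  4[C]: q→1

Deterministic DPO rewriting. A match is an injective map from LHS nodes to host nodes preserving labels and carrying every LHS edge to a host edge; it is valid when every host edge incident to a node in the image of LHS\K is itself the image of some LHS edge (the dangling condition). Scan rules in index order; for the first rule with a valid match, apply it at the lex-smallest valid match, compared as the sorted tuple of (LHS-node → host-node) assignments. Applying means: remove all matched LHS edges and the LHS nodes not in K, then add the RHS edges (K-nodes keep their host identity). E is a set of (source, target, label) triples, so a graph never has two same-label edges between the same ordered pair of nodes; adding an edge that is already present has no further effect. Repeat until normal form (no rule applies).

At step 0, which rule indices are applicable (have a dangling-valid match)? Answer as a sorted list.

R0: 2 valid matches — {0↦1, 1↦4}, {0↦2, 1↦3}
R1: no valid match — LHS pattern not found

Answer: [R0]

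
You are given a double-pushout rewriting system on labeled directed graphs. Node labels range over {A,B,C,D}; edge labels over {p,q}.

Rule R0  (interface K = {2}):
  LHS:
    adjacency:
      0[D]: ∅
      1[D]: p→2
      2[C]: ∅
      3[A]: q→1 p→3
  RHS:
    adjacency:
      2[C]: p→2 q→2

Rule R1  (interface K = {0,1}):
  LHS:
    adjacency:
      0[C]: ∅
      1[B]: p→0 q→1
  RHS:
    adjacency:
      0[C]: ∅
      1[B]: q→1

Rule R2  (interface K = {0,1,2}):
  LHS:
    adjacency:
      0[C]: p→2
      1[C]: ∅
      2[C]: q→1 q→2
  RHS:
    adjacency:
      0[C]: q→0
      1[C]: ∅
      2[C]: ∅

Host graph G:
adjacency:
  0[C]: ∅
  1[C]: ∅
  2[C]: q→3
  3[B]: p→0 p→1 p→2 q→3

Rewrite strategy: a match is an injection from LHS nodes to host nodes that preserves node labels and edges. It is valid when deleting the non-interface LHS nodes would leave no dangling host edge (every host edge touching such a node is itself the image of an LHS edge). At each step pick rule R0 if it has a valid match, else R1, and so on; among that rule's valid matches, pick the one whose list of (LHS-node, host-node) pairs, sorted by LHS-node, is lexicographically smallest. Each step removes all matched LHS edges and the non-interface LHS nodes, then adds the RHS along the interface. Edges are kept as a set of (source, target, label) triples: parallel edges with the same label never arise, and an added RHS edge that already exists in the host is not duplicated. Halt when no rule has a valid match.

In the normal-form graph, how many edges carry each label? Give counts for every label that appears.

start.  V:4 E:5  edges: 2-q->3 3-p->0 3-p->1 3-p->2 3-q->3
1. fire R1 via {0↦0, 1↦3}  →  V:4 E:4  edges: 2-q->3 3-p->1 3-p->2 3-q->3
2. fire R1 via {0↦1, 1↦3}  →  V:4 E:3  edges: 2-q->3 3-p->2 3-q->3
3. fire R1 via {0↦2, 1↦3}  →  V:4 E:2  edges: 2-q->3 3-q->3
normal form: no rule applies after step 3
NF edges: [(2, 3, 'q'), (3, 3, 'q')]

Answer: q:2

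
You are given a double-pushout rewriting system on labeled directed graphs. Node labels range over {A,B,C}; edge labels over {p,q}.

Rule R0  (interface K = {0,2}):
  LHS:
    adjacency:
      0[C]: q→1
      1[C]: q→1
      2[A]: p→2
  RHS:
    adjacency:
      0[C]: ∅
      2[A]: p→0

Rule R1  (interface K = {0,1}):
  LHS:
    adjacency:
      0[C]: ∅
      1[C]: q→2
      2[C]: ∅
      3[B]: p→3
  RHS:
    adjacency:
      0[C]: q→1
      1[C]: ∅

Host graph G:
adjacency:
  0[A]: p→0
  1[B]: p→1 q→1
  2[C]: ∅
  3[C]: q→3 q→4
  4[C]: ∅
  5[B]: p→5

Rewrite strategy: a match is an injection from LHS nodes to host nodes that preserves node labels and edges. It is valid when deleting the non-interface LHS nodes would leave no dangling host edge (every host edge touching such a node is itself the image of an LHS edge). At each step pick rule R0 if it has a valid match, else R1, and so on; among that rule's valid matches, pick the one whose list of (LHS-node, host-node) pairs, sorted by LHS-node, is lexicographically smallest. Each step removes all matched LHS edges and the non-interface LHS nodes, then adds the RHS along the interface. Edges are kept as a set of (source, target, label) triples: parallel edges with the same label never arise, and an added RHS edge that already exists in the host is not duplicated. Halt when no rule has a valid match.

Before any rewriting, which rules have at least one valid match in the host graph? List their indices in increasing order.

Answer: [R1]

Steps:
R0: no valid match — LHS pattern not found
R1: 1 valid match — {0↦2, 1↦3, 2↦4, 3↦5}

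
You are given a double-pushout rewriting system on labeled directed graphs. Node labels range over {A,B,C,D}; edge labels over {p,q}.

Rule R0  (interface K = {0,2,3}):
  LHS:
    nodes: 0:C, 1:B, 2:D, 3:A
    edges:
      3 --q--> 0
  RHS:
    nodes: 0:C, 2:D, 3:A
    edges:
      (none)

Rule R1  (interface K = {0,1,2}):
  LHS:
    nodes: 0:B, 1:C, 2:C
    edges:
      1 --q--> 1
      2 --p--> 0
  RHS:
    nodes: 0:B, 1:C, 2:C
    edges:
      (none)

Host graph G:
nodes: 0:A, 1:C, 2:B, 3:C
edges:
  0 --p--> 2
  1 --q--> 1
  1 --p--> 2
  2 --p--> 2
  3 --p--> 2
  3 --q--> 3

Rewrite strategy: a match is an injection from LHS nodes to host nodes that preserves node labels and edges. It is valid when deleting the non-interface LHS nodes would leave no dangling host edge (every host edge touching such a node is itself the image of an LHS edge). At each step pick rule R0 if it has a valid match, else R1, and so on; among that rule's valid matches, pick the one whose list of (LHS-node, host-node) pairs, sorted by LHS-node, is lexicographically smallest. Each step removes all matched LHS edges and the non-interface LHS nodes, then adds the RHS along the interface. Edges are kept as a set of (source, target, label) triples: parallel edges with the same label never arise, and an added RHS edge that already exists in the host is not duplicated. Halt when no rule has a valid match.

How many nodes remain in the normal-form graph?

Answer: 4

Steps:
[0] host  ⇒  4 nodes, 6 edges  {0-p->2 1-q->1 1-p->2 2-p->2 3-p->2 3-q->3}
[1] R1 @ {0↦2, 1↦1, 2↦3}  ⇒  4 nodes, 4 edges  {0-p->2 1-p->2 2-p->2 3-q->3}
[2] R1 @ {0↦2, 1↦3, 2↦1}  ⇒  4 nodes, 2 edges  {0-p->2 2-p->2}
final graph: no rule applies after step 2
NF nodes: {0:A, 1:C, 2:B, 3:C}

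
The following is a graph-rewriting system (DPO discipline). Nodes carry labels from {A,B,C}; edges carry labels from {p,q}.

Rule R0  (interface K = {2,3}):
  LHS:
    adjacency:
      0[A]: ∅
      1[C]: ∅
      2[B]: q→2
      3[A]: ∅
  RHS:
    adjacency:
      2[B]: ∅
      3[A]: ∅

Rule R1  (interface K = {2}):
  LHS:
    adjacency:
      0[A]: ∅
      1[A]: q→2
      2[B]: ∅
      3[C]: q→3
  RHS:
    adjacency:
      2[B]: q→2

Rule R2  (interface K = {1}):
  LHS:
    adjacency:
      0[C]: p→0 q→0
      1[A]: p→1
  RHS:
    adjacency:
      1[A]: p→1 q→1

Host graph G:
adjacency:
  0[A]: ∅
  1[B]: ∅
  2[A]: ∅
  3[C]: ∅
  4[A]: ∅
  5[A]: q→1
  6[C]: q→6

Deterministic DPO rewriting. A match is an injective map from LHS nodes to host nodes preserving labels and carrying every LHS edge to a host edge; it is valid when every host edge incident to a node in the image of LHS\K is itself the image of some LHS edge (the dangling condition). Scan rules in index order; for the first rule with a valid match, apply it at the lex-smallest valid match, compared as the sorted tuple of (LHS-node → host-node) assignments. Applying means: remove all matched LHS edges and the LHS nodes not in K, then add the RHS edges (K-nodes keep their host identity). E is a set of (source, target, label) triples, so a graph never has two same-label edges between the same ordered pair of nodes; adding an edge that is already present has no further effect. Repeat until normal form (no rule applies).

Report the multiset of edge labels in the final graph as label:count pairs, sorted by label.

[0] host  ⇒  7 nodes, 2 edges  {5-q->1 6-q->6}
[1] R1 @ {0↦0, 1↦5, 2↦1, 3↦6}  ⇒  4 nodes, 1 edges  {1-q->1}
[2] R0 @ {0↦2, 1↦3, 2↦1, 3↦4}  ⇒  2 nodes, 0 edges  {∅}
halt: no rule applies after step 2
NF edges: []

Answer: (no edges)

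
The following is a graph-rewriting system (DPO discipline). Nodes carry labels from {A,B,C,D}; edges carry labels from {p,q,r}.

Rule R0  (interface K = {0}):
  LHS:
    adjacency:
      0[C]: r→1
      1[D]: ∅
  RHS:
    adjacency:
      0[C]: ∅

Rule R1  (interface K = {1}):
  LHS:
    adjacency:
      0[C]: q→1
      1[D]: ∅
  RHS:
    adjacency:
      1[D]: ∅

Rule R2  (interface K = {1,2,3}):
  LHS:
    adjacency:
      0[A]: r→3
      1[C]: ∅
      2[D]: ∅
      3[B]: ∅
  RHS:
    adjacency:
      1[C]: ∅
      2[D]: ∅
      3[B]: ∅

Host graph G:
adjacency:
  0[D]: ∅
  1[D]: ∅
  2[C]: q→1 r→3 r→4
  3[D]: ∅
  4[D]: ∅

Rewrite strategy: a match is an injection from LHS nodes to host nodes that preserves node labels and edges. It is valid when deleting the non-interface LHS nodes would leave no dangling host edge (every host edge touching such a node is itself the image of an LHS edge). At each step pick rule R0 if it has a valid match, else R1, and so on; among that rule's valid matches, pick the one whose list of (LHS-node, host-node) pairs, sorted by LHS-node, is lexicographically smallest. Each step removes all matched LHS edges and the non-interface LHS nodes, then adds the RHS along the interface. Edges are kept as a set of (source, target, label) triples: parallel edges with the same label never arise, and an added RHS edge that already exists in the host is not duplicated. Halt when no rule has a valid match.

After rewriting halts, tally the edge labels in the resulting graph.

[0] host  ⇒  5 nodes, 3 edges  {2-q->1 2-r->3 2-r->4}
[1] R0 @ {0↦2, 1↦3}  ⇒  4 nodes, 2 edges  {2-q->1 2-r->4}
[2] R0 @ {0↦2, 1↦4}  ⇒  3 nodes, 1 edges  {2-q->1}
[3] R1 @ {0↦2, 1↦1}  ⇒  2 nodes, 0 edges  {∅}
final graph: no rule applies after step 3
NF edges: []

Answer: (no edges)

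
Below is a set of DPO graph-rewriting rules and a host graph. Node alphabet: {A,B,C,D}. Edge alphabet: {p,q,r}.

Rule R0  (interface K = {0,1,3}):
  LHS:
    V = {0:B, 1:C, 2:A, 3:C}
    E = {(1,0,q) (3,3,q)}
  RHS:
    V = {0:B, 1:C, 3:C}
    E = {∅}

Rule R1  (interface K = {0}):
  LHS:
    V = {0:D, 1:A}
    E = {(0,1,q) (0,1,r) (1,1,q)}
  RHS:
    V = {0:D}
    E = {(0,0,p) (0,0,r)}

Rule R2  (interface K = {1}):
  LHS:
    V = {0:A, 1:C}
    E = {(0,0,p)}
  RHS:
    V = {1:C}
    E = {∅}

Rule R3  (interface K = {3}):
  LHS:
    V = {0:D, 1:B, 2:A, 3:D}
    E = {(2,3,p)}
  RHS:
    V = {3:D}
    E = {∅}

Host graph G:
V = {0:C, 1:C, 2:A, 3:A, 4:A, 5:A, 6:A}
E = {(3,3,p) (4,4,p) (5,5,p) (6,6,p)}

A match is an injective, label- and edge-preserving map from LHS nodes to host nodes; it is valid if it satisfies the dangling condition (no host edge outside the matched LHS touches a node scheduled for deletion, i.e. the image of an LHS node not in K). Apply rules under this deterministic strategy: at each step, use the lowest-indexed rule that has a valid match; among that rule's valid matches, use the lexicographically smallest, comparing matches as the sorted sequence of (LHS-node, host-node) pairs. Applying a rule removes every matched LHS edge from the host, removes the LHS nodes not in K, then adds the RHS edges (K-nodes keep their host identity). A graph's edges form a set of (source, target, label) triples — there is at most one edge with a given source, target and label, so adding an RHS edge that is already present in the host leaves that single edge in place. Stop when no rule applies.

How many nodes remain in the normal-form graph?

Answer: 3

Derivation:
[0] host  ⇒  7 nodes, 4 edges  {3-p->3 4-p->4 5-p->5 6-p->6}
[1] R2 @ {0↦3, 1↦0}  ⇒  6 nodes, 3 edges  {4-p->4 5-p->5 6-p->6}
[2] R2 @ {0↦4, 1↦0}  ⇒  5 nodes, 2 edges  {5-p->5 6-p->6}
[3] R2 @ {0↦5, 1↦0}  ⇒  4 nodes, 1 edges  {6-p->6}
[4] R2 @ {0↦6, 1↦0}  ⇒  3 nodes, 0 edges  {∅}
halt: no rule applies after step 4
NF nodes: {0:C, 1:C, 2:A}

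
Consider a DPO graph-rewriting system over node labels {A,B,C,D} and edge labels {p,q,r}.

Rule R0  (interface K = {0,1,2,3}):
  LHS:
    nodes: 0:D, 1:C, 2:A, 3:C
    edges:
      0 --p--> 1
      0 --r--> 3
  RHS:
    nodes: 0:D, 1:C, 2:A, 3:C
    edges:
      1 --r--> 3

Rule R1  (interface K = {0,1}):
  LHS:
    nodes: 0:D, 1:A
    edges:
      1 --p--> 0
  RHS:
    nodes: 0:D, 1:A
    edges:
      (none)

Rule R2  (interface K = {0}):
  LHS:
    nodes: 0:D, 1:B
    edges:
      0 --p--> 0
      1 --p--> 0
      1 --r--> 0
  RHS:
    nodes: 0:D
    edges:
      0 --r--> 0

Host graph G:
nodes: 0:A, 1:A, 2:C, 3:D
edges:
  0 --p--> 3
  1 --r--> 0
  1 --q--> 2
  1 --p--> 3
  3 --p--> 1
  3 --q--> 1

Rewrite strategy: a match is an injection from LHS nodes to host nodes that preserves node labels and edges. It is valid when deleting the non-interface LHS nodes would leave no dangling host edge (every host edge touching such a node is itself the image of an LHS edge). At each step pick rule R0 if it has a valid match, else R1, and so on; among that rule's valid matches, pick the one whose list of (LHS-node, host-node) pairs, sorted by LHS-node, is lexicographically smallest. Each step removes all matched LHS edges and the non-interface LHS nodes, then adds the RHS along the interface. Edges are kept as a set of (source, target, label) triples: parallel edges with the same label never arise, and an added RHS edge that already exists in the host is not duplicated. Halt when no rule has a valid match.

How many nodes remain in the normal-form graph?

initial: |V|=4 |E|=6  E = 0-p->3 1-r->0 1-q->2 1-p->3 3-p->1 3-q->1
step 1: apply R1 at {0↦3, 1↦0}  → |V|=4 |E|=5  E = 1-r->0 1-q->2 1-p->3 3-p->1 3-q->1
step 2: apply R1 at {0↦3, 1↦1}  → |V|=4 |E|=4  E = 1-r->0 1-q->2 3-p->1 3-q->1
final graph: no rule applies after step 2
NF nodes: {0:A, 1:A, 2:C, 3:D}

Answer: 4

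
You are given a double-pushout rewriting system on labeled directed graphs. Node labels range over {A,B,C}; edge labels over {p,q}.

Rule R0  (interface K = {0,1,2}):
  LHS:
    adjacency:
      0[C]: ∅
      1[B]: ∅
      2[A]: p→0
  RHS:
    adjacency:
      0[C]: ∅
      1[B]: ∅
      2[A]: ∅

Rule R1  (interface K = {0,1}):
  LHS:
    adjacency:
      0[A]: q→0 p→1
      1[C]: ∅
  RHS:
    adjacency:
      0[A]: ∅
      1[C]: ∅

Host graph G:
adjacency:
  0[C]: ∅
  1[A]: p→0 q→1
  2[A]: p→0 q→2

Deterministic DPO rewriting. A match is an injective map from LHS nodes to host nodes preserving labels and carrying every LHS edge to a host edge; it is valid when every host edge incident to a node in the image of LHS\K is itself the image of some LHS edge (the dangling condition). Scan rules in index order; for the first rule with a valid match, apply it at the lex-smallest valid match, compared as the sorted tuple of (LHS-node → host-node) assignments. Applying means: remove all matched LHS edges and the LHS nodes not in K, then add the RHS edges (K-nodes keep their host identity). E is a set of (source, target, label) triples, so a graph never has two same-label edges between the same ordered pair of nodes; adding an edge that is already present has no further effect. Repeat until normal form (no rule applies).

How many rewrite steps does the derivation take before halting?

Answer: 2

Rewrite trace:
start.  V:3 E:4  edges: 1-p->0 1-q->1 2-p->0 2-q->2
1. fire R1 via {0↦1, 1↦0}  →  V:3 E:2  edges: 2-p->0 2-q->2
2. fire R1 via {0↦2, 1↦0}  →  V:3 E:0  edges: ∅
final graph: no rule applies after step 2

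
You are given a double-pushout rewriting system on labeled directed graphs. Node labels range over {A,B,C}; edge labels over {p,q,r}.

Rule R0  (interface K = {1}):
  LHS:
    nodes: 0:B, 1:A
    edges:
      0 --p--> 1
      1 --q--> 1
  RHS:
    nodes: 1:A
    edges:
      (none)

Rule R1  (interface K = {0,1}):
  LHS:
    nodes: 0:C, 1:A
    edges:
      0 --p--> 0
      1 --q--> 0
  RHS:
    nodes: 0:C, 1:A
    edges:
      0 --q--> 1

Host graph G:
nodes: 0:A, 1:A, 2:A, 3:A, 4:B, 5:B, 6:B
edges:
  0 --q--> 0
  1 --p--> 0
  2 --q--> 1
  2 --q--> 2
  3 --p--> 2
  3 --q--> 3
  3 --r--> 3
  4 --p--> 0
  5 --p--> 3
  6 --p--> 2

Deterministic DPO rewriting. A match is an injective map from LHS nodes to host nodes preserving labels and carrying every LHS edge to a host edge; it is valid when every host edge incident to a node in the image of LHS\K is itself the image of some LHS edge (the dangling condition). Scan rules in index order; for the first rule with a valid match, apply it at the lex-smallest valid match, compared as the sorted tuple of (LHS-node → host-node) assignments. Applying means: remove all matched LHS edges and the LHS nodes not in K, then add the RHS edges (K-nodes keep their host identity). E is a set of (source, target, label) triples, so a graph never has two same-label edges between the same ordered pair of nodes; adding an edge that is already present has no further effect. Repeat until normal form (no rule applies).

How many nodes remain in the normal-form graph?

Answer: 4

Derivation:
start.  V:7 E:10  edges: 0-q->0 1-p->0 2-q->1 2-q->2 3-p->2 3-q->3 3-r->3 4-p->0 5-p->3 6-p->2
1. fire R0 via {0↦4, 1↦0}  →  V:6 E:8  edges: 1-p->0 2-q->1 2-q->2 3-p->2 3-q->3 3-r->3 5-p->3 6-p->2
2. fire R0 via {0↦5, 1↦3}  →  V:5 E:6  edges: 1-p->0 2-q->1 2-q->2 3-p->2 3-r->3 6-p->2
3. fire R0 via {0↦6, 1↦2}  →  V:4 E:4  edges: 1-p->0 2-q->1 3-p->2 3-r->3
halt: no rule applies after step 3
NF nodes: {0:A, 1:A, 2:A, 3:A}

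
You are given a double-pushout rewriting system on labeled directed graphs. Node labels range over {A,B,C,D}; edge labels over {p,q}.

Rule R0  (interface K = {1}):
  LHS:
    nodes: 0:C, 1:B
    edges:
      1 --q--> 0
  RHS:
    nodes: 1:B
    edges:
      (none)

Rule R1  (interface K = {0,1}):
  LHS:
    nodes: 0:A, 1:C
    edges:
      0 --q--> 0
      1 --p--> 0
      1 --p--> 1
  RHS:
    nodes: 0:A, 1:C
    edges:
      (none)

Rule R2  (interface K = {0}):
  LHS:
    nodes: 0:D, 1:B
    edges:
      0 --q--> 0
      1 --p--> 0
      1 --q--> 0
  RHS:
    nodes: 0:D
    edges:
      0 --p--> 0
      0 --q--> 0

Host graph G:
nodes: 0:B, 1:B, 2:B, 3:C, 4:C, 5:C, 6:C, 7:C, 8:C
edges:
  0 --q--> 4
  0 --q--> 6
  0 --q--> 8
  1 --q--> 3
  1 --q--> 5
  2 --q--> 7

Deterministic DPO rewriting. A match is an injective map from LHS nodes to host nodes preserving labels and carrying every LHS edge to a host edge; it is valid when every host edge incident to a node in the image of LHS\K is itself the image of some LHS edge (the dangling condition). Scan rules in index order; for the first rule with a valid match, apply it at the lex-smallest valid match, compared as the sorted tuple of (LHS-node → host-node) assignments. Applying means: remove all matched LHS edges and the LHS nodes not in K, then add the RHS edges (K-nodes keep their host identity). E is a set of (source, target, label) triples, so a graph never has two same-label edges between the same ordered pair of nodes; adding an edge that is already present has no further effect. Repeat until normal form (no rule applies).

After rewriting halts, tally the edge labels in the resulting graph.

Answer: (no edges)

Derivation:
[0] host  ⇒  9 nodes, 6 edges  {0-q->4 0-q->6 0-q->8 1-q->3 1-q->5 2-q->7}
[1] R0 @ {0↦3, 1↦1}  ⇒  8 nodes, 5 edges  {0-q->4 0-q->6 0-q->8 1-q->5 2-q->7}
[2] R0 @ {0↦4, 1↦0}  ⇒  7 nodes, 4 edges  {0-q->6 0-q->8 1-q->5 2-q->7}
[3] R0 @ {0↦5, 1↦1}  ⇒  6 nodes, 3 edges  {0-q->6 0-q->8 2-q->7}
[4] R0 @ {0↦6, 1↦0}  ⇒  5 nodes, 2 edges  {0-q->8 2-q->7}
[5] R0 @ {0↦7, 1↦2}  ⇒  4 nodes, 1 edges  {0-q->8}
[6] R0 @ {0↦8, 1↦0}  ⇒  3 nodes, 0 edges  {∅}
final graph: no rule applies after step 6
NF edges: []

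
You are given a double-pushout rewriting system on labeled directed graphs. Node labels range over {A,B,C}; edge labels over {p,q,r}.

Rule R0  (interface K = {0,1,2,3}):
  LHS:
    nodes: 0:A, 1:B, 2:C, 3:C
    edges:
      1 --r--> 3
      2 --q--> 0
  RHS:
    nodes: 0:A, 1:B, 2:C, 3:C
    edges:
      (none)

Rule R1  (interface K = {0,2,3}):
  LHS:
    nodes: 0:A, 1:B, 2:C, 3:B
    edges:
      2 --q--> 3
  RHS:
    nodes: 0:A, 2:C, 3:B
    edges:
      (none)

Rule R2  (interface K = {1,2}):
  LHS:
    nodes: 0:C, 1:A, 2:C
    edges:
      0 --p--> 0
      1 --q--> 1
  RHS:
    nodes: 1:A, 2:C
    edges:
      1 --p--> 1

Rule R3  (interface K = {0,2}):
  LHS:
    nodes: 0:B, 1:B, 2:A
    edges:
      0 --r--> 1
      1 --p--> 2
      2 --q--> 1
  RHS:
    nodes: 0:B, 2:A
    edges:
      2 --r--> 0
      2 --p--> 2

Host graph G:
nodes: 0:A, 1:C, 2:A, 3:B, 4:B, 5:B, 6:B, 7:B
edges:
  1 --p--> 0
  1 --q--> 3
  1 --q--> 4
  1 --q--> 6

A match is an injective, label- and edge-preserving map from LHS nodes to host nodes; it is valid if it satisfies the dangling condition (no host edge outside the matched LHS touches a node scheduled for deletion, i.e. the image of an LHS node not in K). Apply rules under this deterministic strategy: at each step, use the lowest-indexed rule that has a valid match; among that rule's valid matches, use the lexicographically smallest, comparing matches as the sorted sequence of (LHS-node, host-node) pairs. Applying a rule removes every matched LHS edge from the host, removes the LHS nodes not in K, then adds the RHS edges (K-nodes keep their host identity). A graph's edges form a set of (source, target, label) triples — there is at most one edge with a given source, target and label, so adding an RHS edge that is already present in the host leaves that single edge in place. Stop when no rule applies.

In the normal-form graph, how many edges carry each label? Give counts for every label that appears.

Answer: p:1

Steps:
[0] host  ⇒  8 nodes, 4 edges  {1-p->0 1-q->3 1-q->4 1-q->6}
[1] R1 @ {0↦0, 1↦5, 2↦1, 3↦3}  ⇒  7 nodes, 3 edges  {1-p->0 1-q->4 1-q->6}
[2] R1 @ {0↦0, 1↦3, 2↦1, 3↦4}  ⇒  6 nodes, 2 edges  {1-p->0 1-q->6}
[3] R1 @ {0↦0, 1↦4, 2↦1, 3↦6}  ⇒  5 nodes, 1 edges  {1-p->0}
halt: no rule applies after step 3
NF edges: [(1, 0, 'p')]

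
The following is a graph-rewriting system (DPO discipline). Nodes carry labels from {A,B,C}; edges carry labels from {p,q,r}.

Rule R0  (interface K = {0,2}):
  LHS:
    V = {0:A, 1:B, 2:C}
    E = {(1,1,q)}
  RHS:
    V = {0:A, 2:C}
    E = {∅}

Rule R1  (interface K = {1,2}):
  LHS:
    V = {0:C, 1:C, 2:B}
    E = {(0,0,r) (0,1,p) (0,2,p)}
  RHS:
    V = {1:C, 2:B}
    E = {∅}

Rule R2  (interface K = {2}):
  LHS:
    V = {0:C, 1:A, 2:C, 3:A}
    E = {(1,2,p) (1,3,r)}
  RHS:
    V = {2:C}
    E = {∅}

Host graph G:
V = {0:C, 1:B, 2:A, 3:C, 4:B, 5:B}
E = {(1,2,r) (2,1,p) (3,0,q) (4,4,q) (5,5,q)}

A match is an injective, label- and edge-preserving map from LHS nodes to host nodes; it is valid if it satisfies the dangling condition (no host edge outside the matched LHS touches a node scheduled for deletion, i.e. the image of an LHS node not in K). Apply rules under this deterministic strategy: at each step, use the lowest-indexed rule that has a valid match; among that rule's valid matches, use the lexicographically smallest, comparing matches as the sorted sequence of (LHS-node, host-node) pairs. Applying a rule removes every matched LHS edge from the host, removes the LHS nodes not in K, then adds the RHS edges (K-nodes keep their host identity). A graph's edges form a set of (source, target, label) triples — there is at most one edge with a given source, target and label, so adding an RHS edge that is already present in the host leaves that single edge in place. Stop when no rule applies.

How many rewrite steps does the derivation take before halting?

initial: |V|=6 |E|=5  E = 1-r->2 2-p->1 3-q->0 4-q->4 5-q->5
step 1: apply R0 at {0↦2, 1↦4, 2↦0}  → |V|=5 |E|=4  E = 1-r->2 2-p->1 3-q->0 5-q->5
step 2: apply R0 at {0↦2, 1↦5, 2↦0}  → |V|=4 |E|=3  E = 1-r->2 2-p->1 3-q->0
normal form: no rule applies after step 2

Answer: 2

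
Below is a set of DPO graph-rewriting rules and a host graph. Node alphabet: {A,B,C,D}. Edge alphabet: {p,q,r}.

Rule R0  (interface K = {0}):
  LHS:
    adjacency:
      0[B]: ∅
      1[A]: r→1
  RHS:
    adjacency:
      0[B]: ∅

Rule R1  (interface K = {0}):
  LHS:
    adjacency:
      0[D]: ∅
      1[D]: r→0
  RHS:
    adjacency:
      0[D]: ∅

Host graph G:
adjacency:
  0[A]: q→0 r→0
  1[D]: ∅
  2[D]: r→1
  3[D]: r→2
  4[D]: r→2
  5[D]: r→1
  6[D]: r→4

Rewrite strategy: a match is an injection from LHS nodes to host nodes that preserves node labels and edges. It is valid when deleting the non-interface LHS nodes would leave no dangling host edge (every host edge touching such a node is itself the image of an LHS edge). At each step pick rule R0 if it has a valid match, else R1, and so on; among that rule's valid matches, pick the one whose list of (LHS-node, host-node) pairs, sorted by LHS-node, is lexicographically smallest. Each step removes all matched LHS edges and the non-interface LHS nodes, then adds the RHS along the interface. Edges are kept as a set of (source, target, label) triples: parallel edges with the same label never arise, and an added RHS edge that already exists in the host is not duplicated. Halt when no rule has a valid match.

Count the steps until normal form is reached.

start.  V:7 E:7  edges: 0-q->0 0-r->0 2-r->1 3-r->2 4-r->2 5-r->1 6-r->4
1. fire R1 via {0↦1, 1↦5}  →  V:6 E:6  edges: 0-q->0 0-r->0 2-r->1 3-r->2 4-r->2 6-r->4
2. fire R1 via {0↦2, 1↦3}  →  V:5 E:5  edges: 0-q->0 0-r->0 2-r->1 4-r->2 6-r->4
3. fire R1 via {0↦4, 1↦6}  →  V:4 E:4  edges: 0-q->0 0-r->0 2-r->1 4-r->2
4. fire R1 via {0↦2, 1↦4}  →  V:3 E:3  edges: 0-q->0 0-r->0 2-r->1
5. fire R1 via {0↦1, 1↦2}  →  V:2 E:2  edges: 0-q->0 0-r->0
final graph: no rule applies after step 5

Answer: 5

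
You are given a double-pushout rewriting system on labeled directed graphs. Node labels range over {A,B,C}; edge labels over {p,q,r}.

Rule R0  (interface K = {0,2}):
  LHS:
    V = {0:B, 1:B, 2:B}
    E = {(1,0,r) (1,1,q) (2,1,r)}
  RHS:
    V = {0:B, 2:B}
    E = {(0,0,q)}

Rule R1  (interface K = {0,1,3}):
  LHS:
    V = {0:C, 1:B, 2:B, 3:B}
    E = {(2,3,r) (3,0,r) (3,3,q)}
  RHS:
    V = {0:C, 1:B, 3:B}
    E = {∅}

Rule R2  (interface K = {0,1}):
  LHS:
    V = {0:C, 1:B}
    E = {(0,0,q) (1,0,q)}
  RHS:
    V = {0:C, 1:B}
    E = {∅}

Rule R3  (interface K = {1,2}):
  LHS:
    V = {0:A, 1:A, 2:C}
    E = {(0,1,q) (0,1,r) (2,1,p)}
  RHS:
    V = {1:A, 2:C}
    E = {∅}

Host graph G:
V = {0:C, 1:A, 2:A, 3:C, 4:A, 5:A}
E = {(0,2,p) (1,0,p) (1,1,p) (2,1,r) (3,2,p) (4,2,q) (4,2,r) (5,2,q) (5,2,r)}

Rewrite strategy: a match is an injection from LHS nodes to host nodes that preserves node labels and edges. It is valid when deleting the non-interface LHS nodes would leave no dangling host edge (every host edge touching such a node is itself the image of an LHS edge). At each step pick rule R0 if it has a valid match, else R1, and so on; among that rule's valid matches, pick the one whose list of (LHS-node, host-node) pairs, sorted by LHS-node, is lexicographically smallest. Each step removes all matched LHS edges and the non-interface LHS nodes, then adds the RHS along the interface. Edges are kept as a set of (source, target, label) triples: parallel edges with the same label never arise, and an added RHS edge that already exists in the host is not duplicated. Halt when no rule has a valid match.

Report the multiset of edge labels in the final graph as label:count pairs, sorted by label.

start.  V:6 E:9  edges: 0-p->2 1-p->0 1-p->1 2-r->1 3-p->2 4-q->2 4-r->2 5-q->2 5-r->2
1. fire R3 via {0↦4, 1↦2, 2↦0}  →  V:5 E:6  edges: 1-p->0 1-p->1 2-r->1 3-p->2 5-q->2 5-r->2
2. fire R3 via {0↦5, 1↦2, 2↦3}  →  V:4 E:3  edges: 1-p->0 1-p->1 2-r->1
final graph: no rule applies after step 2
NF edges: [(1, 0, 'p'), (1, 1, 'p'), (2, 1, 'r')]

Answer: p:2 r:1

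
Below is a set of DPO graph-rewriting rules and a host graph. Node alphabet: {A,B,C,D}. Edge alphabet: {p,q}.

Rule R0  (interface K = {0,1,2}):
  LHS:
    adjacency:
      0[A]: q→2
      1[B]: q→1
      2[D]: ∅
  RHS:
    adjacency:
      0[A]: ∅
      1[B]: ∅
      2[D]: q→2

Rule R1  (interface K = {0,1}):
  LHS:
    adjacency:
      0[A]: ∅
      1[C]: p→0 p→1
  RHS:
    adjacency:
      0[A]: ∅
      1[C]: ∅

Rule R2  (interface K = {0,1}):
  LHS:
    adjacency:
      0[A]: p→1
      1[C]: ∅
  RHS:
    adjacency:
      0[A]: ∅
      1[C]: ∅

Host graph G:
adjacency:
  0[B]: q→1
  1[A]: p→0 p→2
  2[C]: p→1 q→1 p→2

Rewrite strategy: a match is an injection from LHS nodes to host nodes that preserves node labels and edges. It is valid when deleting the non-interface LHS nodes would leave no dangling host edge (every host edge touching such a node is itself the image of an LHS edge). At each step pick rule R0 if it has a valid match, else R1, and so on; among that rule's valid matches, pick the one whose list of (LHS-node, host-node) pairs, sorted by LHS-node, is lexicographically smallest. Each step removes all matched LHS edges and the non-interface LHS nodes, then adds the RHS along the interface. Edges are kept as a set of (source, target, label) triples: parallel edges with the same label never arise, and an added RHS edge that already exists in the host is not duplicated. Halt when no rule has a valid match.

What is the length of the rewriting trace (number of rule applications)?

[0] host  ⇒  3 nodes, 6 edges  {0-q->1 1-p->0 1-p->2 2-p->1 2-q->1 2-p->2}
[1] R1 @ {0↦1, 1↦2}  ⇒  3 nodes, 4 edges  {0-q->1 1-p->0 1-p->2 2-q->1}
[2] R2 @ {0↦1, 1↦2}  ⇒  3 nodes, 3 edges  {0-q->1 1-p->0 2-q->1}
halt: no rule applies after step 2

Answer: 2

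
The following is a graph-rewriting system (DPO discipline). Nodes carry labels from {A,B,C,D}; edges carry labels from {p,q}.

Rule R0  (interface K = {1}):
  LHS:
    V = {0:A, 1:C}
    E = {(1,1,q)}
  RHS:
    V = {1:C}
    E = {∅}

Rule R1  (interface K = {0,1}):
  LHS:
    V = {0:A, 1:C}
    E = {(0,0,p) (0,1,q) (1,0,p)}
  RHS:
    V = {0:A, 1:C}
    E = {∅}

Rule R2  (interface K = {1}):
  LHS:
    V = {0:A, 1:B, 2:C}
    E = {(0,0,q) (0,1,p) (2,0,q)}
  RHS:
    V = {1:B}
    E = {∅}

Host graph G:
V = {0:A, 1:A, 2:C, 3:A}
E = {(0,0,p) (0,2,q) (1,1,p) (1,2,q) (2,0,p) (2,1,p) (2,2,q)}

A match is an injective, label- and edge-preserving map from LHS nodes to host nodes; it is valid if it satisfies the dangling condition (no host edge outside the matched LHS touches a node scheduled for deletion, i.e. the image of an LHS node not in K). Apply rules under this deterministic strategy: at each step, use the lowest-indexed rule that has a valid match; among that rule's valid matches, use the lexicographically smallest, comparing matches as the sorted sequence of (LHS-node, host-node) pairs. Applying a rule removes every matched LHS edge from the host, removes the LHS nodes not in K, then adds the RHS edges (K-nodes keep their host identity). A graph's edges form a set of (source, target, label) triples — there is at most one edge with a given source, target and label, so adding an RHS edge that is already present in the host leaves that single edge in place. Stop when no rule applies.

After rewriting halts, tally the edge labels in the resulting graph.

start.  V:4 E:7  edges: 0-p->0 0-q->2 1-p->1 1-q->2 2-p->0 2-p->1 2-q->2
1. fire R0 via {0↦3, 1↦2}  →  V:3 E:6  edges: 0-p->0 0-q->2 1-p->1 1-q->2 2-p->0 2-p->1
2. fire R1 via {0↦0, 1↦2}  →  V:3 E:3  edges: 1-p->1 1-q->2 2-p->1
3. fire R1 via {0↦1, 1↦2}  →  V:3 E:0  edges: ∅
normal form: no rule applies after step 3
NF edges: []

Answer: (no edges)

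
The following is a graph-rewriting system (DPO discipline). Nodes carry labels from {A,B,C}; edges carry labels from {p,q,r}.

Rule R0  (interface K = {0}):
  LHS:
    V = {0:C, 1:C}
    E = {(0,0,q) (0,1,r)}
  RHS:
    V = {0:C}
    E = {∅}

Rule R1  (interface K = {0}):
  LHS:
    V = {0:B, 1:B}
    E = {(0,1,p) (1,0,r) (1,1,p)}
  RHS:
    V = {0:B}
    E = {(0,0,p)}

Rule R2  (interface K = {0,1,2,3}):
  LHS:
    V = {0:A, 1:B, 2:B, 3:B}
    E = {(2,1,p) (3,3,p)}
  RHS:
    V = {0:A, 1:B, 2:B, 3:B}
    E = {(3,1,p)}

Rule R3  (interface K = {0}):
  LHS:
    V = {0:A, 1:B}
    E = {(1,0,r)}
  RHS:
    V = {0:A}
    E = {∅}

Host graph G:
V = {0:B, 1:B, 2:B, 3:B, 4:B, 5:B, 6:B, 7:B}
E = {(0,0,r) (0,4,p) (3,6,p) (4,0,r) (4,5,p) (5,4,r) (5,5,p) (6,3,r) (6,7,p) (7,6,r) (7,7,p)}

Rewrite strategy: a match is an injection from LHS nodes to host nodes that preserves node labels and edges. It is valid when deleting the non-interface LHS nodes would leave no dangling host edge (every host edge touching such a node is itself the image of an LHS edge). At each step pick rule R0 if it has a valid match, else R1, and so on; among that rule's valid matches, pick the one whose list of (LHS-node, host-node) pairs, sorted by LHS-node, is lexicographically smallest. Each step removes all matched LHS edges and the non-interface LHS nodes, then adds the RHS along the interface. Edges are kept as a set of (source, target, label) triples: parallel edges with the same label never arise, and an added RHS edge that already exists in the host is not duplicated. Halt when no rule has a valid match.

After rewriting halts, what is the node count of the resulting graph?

Answer: 4

Rewrite trace:
start.  V:8 E:11  edges: 0-r->0 0-p->4 3-p->6 4-r->0 4-p->5 5-r->4 5-p->5 6-r->3 6-p->7 7-r->6 7-p->7
1. fire R1 via {0↦4, 1↦5}  →  V:7 E:9  edges: 0-r->0 0-p->4 3-p->6 4-r->0 4-p->4 6-r->3 6-p->7 7-r->6 7-p->7
2. fire R1 via {0↦0, 1↦4}  →  V:6 E:7  edges: 0-p->0 0-r->0 3-p->6 6-r->3 6-p->7 7-r->6 7-p->7
3. fire R1 via {0↦6, 1↦7}  →  V:5 E:5  edges: 0-p->0 0-r->0 3-p->6 6-r->3 6-p->6
4. fire R1 via {0↦3, 1↦6}  →  V:4 E:3  edges: 0-p->0 0-r->0 3-p->3
final graph: no rule applies after step 4
NF nodes: {0:B, 1:B, 2:B, 3:B}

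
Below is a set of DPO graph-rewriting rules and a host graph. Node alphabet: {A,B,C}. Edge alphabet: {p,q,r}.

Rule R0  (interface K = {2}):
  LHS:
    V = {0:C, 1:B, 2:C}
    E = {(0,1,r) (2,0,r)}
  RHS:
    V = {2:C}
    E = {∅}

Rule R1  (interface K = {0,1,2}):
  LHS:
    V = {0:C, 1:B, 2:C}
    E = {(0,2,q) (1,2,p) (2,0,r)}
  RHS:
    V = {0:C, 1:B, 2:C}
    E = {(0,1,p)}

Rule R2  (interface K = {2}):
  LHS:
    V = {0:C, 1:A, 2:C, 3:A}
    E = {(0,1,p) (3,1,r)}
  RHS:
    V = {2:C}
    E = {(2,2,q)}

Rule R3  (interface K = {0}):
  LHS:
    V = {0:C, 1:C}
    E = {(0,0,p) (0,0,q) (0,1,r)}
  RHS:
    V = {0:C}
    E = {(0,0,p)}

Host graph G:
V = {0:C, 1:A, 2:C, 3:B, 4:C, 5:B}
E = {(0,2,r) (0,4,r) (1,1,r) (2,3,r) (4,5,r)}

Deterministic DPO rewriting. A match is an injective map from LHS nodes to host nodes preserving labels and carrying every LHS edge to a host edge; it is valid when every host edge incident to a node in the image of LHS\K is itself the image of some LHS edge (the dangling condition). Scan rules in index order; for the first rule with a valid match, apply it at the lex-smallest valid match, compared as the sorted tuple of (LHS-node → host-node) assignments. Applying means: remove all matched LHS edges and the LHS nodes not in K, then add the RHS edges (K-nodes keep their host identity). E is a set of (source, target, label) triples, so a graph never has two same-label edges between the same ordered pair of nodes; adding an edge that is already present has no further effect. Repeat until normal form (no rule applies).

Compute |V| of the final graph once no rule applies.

initial: |V|=6 |E|=5  E = 0-r->2 0-r->4 1-r->1 2-r->3 4-r->5
step 1: apply R0 at {0↦2, 1↦3, 2↦0}  → |V|=4 |E|=3  E = 0-r->4 1-r->1 4-r->5
step 2: apply R0 at {0↦4, 1↦5, 2↦0}  → |V|=2 |E|=1  E = 1-r->1
halt: no rule applies after step 2
NF nodes: {0:C, 1:A}

Answer: 2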